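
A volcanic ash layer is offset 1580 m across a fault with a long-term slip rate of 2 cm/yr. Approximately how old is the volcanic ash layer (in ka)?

79 ka

age = offset / rate = 1580 m / (2 cm/yr) = 79000 yr = 79 ka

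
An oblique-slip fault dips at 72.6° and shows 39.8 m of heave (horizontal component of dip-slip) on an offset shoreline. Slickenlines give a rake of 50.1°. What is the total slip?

dip-slip = heave / cos(dip) = 39.8 / cos(72.6°) = 133.1 m
net slip = dip-slip / sin(rake) = 133.1 / sin(50.1°) = 173 m

173 m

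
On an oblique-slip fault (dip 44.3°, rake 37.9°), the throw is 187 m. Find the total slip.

436 m

dip-slip = throw / sin(dip) = 187 / sin(44.3°) = 267.7 m
net slip = dip-slip / sin(rake) = 267.7 / sin(37.9°) = 436 m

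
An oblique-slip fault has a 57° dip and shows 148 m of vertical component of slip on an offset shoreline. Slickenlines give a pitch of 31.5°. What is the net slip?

338 m

dip-slip = throw / sin(dip) = 148 / sin(57°) = 176.5 m
net slip = dip-slip / sin(rake) = 176.5 / sin(31.5°) = 338 m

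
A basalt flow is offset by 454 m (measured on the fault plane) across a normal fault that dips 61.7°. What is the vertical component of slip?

400 m

throw = dip-slip × sin(dip) = 454 m × sin(61.7°) = 400 m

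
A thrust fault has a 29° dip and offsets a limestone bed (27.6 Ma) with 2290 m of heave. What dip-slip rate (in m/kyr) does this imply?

0.0949 m/kyr

dip-slip = heave / cos(dip) = 2290 m / cos(29°) = 2618 m
rate = 2618 m / 27.6 Ma = 0.0000949 m/yr = 0.0949 m/kyr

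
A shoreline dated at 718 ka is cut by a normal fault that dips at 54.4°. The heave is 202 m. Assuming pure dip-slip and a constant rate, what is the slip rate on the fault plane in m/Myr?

483 m/Myr

dip-slip = heave / cos(dip) = 202 m / cos(54.4°) = 347 m
rate = 347 m / 718 ka = 0.000483 m/yr = 483 m/Myr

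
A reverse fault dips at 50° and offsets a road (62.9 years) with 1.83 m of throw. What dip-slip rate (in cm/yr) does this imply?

dip-slip = throw / sin(dip) = 1.83 m / sin(50°) = 2.389 m
rate = 2.389 m / 62.9 years = 0.0380 m/yr = 3.80 cm/yr

3.80 cm/yr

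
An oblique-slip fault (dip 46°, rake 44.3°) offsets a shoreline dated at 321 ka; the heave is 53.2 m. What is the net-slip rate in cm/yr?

dip-slip = heave / cos(dip) = 53.2 / cos(46°) = 76.58 m
net slip = dip-slip / sin(rake) = 76.58 / sin(44.3°) = 109.7 m
rate = 109.7 m / 321 ka = 0.000342 m/yr = 0.0342 cm/yr

0.0342 cm/yr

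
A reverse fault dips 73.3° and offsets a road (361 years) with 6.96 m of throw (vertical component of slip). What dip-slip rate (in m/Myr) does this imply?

dip-slip = throw / sin(dip) = 6.96 m / sin(73.3°) = 7.266 m
rate = 7.266 m / 361 years = 0.0201 m/yr = 20100 m/Myr

20100 m/Myr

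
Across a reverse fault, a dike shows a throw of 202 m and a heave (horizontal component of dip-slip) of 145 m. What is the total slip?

249 m

net slip = √(throw² + heave²) = √(202² + 145²) = 249 m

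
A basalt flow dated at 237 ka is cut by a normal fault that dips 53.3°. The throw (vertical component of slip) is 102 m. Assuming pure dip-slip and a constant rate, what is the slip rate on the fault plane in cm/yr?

dip-slip = throw / sin(dip) = 102 m / sin(53.3°) = 127.2 m
rate = 127.2 m / 237 ka = 0.000537 m/yr = 0.0537 cm/yr

0.0537 cm/yr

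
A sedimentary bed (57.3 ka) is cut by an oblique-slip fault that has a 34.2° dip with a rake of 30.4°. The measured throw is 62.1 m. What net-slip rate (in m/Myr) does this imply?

dip-slip = throw / sin(dip) = 62.1 / sin(34.2°) = 110.5 m
net slip = dip-slip / sin(rake) = 110.5 / sin(30.4°) = 218.3 m
rate = 218.3 m / 57.3 ka = 0.00381 m/yr = 3810 m/Myr

3810 m/Myr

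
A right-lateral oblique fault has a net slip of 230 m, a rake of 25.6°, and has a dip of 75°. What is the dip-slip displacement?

99.4 m

dip-slip = net slip × sin(rake) = 230 m × sin(25.6°) = 99.4 m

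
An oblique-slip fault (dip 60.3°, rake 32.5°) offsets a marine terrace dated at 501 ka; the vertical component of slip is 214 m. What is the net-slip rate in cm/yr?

0.0915 cm/yr

dip-slip = throw / sin(dip) = 214 / sin(60.3°) = 246.4 m
net slip = dip-slip / sin(rake) = 246.4 / sin(32.5°) = 458.5 m
rate = 458.5 m / 501 ka = 0.000915 m/yr = 0.0915 cm/yr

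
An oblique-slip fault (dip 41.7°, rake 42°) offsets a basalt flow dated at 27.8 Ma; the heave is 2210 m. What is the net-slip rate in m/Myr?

dip-slip = heave / cos(dip) = 2210 / cos(41.7°) = 2960 m
net slip = dip-slip / sin(rake) = 2960 / sin(42°) = 4424 m
rate = 4424 m / 27.8 Ma = 0.000159 m/yr = 159 m/Myr

159 m/Myr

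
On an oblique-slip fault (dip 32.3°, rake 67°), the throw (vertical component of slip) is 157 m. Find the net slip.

319 m

dip-slip = throw / sin(dip) = 157 / sin(32.3°) = 293.8 m
net slip = dip-slip / sin(rake) = 293.8 / sin(67°) = 319 m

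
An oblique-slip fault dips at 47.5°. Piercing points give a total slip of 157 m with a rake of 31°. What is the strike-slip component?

135 m

strike-slip = net slip × cos(rake) = 157 m × cos(31°) = 135 m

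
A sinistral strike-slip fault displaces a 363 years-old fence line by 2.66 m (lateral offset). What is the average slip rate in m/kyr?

rate = 2.66 m / 363 years = 0.00733 m/yr = 7.33 m/kyr

7.33 m/kyr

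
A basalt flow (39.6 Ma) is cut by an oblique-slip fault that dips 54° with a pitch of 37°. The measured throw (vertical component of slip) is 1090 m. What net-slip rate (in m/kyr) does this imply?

dip-slip = throw / sin(dip) = 1090 / sin(54°) = 1347 m
net slip = dip-slip / sin(rake) = 1347 / sin(37°) = 2239 m
rate = 2239 m / 39.6 Ma = 0.0000565 m/yr = 0.0565 m/kyr

0.0565 m/kyr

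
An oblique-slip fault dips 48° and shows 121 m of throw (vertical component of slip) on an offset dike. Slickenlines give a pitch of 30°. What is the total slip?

dip-slip = throw / sin(dip) = 121 / sin(48°) = 162.8 m
net slip = dip-slip / sin(rake) = 162.8 / sin(30°) = 326 m

326 m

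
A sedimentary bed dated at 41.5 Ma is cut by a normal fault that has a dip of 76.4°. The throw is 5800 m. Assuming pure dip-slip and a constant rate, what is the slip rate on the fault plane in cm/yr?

dip-slip = throw / sin(dip) = 5800 m / sin(76.4°) = 5967 m
rate = 5967 m / 41.5 Ma = 0.000144 m/yr = 0.0144 cm/yr

0.0144 cm/yr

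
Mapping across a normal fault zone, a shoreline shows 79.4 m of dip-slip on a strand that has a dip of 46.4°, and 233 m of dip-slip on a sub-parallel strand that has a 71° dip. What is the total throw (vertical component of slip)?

278 m

throw_A = 79.4 × sin(46.4°) = 57.50 m
throw_B = 233 × sin(71°) = 220.3 m
total = 57.50 + 220.3 = 278 m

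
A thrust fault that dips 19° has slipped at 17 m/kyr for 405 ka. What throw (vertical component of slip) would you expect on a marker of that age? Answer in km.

dip-slip = rate × time = 17 m/kyr × 405 ka = 6885 m
throw = dip-slip × sin(dip) = 6885 × sin(19°) = 2240 m = 2.24 km

2.24 km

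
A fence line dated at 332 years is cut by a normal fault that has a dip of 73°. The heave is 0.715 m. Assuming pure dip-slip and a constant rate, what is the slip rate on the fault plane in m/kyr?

7.37 m/kyr

dip-slip = heave / cos(dip) = 0.715 m / cos(73°) = 2.446 m
rate = 2.446 m / 332 years = 0.00737 m/yr = 7.37 m/kyr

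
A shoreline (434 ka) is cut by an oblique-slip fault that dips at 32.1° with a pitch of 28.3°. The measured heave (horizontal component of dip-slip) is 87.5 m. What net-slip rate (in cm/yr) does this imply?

0.0502 cm/yr

dip-slip = heave / cos(dip) = 87.5 / cos(32.1°) = 103.3 m
net slip = dip-slip / sin(rake) = 103.3 / sin(28.3°) = 217.9 m
rate = 217.9 m / 434 ka = 0.000502 m/yr = 0.0502 cm/yr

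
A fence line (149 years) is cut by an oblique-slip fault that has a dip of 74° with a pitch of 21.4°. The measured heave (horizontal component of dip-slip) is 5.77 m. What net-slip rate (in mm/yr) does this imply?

385 mm/yr

dip-slip = heave / cos(dip) = 5.77 / cos(74°) = 20.93 m
net slip = dip-slip / sin(rake) = 20.93 / sin(21.4°) = 57.37 m
rate = 57.37 m / 149 years = 0.385 m/yr = 385 mm/yr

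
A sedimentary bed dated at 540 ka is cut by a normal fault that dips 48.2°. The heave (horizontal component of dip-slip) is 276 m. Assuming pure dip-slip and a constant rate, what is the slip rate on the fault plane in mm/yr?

0.767 mm/yr

dip-slip = heave / cos(dip) = 276 m / cos(48.2°) = 414.1 m
rate = 414.1 m / 540 ka = 0.000767 m/yr = 0.767 mm/yr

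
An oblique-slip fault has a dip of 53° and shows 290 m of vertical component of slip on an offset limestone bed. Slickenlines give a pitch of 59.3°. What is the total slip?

422 m

dip-slip = throw / sin(dip) = 290 / sin(53°) = 363.1 m
net slip = dip-slip / sin(rake) = 363.1 / sin(59.3°) = 422 m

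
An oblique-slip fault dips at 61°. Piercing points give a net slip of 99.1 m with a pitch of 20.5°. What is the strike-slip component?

strike-slip = net slip × cos(rake) = 99.1 m × cos(20.5°) = 92.8 m

92.8 m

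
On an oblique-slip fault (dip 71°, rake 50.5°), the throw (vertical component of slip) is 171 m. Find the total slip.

234 m

dip-slip = throw / sin(dip) = 171 / sin(71°) = 180.9 m
net slip = dip-slip / sin(rake) = 180.9 / sin(50.5°) = 234 m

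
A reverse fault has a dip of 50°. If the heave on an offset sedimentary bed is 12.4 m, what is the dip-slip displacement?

19.3 m

dip-slip = heave / cos(dip) = 12.4 / cos(50°) = 19.3 m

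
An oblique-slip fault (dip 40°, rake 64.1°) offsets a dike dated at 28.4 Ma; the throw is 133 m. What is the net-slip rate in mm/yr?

dip-slip = throw / sin(dip) = 133 / sin(40°) = 206.9 m
net slip = dip-slip / sin(rake) = 206.9 / sin(64.1°) = 230 m
rate = 230 m / 28.4 Ma = 0.00000810 m/yr = 0.00810 mm/yr

0.00810 mm/yr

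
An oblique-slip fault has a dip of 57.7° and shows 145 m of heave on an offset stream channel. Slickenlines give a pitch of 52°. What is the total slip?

dip-slip = heave / cos(dip) = 145 / cos(57.7°) = 271.4 m
net slip = dip-slip / sin(rake) = 271.4 / sin(52°) = 344 m

344 m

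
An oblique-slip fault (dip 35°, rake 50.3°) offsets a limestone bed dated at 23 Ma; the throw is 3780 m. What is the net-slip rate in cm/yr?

0.0372 cm/yr

dip-slip = throw / sin(dip) = 3780 / sin(35°) = 6590 m
net slip = dip-slip / sin(rake) = 6590 / sin(50.3°) = 8565 m
rate = 8565 m / 23 Ma = 0.000372 m/yr = 0.0372 cm/yr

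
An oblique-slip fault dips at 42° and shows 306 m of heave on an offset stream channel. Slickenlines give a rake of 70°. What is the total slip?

438 m

dip-slip = heave / cos(dip) = 306 / cos(42°) = 411.8 m
net slip = dip-slip / sin(rake) = 411.8 / sin(70°) = 438 m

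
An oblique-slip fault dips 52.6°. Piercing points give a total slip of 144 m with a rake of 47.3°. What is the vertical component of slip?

84.1 m

dip-slip = net slip × sin(rake) = 144 m × sin(47.3°) = 105.8 m
throw = dip-slip × sin(dip) = 105.8 × sin(52.6°) = 84.1 m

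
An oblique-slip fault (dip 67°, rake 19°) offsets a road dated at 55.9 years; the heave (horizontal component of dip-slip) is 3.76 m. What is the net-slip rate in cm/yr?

dip-slip = heave / cos(dip) = 3.76 / cos(67°) = 9.623 m
net slip = dip-slip / sin(rake) = 9.623 / sin(19°) = 29.56 m
rate = 29.56 m / 55.9 years = 0.529 m/yr = 52.9 cm/yr

52.9 cm/yr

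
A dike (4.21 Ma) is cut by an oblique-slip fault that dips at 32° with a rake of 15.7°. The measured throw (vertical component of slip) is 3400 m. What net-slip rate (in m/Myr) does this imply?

dip-slip = throw / sin(dip) = 3400 / sin(32°) = 6416 m
net slip = dip-slip / sin(rake) = 6416 / sin(15.7°) = 23710 m
rate = 23710 m / 4.21 Ma = 0.00563 m/yr = 5630 m/Myr

5630 m/Myr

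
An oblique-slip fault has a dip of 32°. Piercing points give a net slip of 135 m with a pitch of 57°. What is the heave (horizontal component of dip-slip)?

96 m

dip-slip = net slip × sin(rake) = 135 m × sin(57°) = 113.2 m
heave = dip-slip × cos(dip) = 113.2 × cos(32°) = 96 m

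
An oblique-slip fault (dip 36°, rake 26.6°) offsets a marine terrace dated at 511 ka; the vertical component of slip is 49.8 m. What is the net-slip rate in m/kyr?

0.370 m/kyr

dip-slip = throw / sin(dip) = 49.8 / sin(36°) = 84.72 m
net slip = dip-slip / sin(rake) = 84.72 / sin(26.6°) = 189.2 m
rate = 189.2 m / 511 ka = 0.000370 m/yr = 0.370 m/kyr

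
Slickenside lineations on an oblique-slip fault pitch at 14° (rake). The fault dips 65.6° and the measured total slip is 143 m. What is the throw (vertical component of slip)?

dip-slip = net slip × sin(rake) = 143 m × sin(14°) = 34.59 m
throw = dip-slip × sin(dip) = 34.59 × sin(65.6°) = 31.5 m

31.5 m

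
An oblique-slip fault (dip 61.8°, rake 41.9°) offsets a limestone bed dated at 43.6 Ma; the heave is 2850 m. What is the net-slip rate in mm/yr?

dip-slip = heave / cos(dip) = 2850 / cos(61.8°) = 6031 m
net slip = dip-slip / sin(rake) = 6031 / sin(41.9°) = 9031 m
rate = 9031 m / 43.6 Ma = 0.000207 m/yr = 0.207 mm/yr

0.207 mm/yr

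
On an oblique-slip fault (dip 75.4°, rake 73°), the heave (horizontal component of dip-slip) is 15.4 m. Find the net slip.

63.9 m

dip-slip = heave / cos(dip) = 15.4 / cos(75.4°) = 61.09 m
net slip = dip-slip / sin(rake) = 61.09 / sin(73°) = 63.9 m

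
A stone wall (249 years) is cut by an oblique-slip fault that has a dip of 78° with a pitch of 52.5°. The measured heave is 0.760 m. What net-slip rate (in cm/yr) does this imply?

dip-slip = heave / cos(dip) = 0.760 / cos(78°) = 3.655 m
net slip = dip-slip / sin(rake) = 3.655 / sin(52.5°) = 4.608 m
rate = 4.608 m / 249 years = 0.0185 m/yr = 1.85 cm/yr

1.85 cm/yr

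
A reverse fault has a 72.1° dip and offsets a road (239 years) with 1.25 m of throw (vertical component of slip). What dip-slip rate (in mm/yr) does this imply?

5.50 mm/yr

dip-slip = throw / sin(dip) = 1.25 m / sin(72.1°) = 1.314 m
rate = 1.314 m / 239 years = 0.00550 m/yr = 5.50 mm/yr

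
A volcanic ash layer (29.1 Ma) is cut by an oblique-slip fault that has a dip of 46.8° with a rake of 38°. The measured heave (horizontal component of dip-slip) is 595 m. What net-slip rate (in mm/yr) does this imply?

dip-slip = heave / cos(dip) = 595 / cos(46.8°) = 869.2 m
net slip = dip-slip / sin(rake) = 869.2 / sin(38°) = 1412 m
rate = 1412 m / 29.1 Ma = 0.0000485 m/yr = 0.0485 mm/yr

0.0485 mm/yr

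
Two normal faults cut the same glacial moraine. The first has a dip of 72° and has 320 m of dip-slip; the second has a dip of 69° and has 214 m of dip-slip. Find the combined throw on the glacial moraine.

504 m

throw_A = 320 × sin(72°) = 304.3 m
throw_B = 214 × sin(69°) = 199.8 m
total = 304.3 + 199.8 = 504 m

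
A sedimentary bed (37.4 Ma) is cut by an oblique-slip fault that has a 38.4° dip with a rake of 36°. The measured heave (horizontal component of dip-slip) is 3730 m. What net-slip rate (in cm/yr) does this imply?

0.0217 cm/yr

dip-slip = heave / cos(dip) = 3730 / cos(38.4°) = 4760 m
net slip = dip-slip / sin(rake) = 4760 / sin(36°) = 8097 m
rate = 8097 m / 37.4 Ma = 0.000217 m/yr = 0.0217 cm/yr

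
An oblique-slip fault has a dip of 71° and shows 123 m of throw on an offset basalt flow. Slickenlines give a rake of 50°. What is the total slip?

170 m

dip-slip = throw / sin(dip) = 123 / sin(71°) = 130.1 m
net slip = dip-slip / sin(rake) = 130.1 / sin(50°) = 170 m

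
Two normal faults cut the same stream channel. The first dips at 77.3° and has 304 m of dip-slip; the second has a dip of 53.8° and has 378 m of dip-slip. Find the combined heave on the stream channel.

290 m

heave_A = 304 × cos(77.3°) = 66.83 m
heave_B = 378 × cos(53.8°) = 223.2 m
total = 66.83 + 223.2 = 290 m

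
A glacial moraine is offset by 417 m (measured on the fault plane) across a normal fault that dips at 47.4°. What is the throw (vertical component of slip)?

307 m

throw = dip-slip × sin(dip) = 417 m × sin(47.4°) = 307 m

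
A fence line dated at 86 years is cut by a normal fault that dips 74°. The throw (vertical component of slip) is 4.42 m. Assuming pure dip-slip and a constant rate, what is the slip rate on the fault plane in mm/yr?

dip-slip = throw / sin(dip) = 4.42 m / sin(74°) = 4.598 m
rate = 4.598 m / 86 years = 0.0535 m/yr = 53.5 mm/yr

53.5 mm/yr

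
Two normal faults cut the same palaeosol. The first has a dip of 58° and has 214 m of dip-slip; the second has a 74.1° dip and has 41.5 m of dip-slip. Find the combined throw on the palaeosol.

221 m

throw_A = 214 × sin(58°) = 181.5 m
throw_B = 41.5 × sin(74.1°) = 39.91 m
total = 181.5 + 39.91 = 221 m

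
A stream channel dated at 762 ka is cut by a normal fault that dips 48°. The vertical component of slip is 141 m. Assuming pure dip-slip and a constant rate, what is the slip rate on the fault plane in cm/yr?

dip-slip = throw / sin(dip) = 141 m / sin(48°) = 189.7 m
rate = 189.7 m / 762 ka = 0.000249 m/yr = 0.0249 cm/yr

0.0249 cm/yr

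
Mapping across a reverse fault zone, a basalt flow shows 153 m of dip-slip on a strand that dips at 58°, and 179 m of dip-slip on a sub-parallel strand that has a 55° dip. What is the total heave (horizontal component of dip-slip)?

heave_A = 153 × cos(58°) = 81.08 m
heave_B = 179 × cos(55°) = 102.7 m
total = 81.08 + 102.7 = 184 m

184 m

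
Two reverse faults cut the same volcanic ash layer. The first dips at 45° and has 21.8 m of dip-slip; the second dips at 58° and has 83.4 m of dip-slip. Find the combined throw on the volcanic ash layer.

throw_A = 21.8 × sin(45°) = 15.41 m
throw_B = 83.4 × sin(58°) = 70.73 m
total = 15.41 + 70.73 = 86.1 m

86.1 m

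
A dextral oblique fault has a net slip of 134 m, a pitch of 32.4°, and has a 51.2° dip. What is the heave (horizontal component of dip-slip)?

dip-slip = net slip × sin(rake) = 134 m × sin(32.4°) = 71.80 m
heave = dip-slip × cos(dip) = 71.80 × cos(51.2°) = 45 m

45 m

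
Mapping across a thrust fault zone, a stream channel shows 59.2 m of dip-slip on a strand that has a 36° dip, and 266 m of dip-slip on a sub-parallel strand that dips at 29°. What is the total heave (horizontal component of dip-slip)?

281 m

heave_A = 59.2 × cos(36°) = 47.89 m
heave_B = 266 × cos(29°) = 232.6 m
total = 47.89 + 232.6 = 281 m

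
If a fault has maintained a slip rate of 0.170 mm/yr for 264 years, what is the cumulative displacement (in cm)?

4.49 cm

slip = rate × time = 0.170 mm/yr × 264 years = 0.0449 m = 4.49 cm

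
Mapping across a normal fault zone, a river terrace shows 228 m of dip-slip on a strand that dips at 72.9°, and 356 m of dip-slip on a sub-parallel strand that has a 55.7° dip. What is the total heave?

heave_A = 228 × cos(72.9°) = 67.04 m
heave_B = 356 × cos(55.7°) = 200.6 m
total = 67.04 + 200.6 = 268 m

268 m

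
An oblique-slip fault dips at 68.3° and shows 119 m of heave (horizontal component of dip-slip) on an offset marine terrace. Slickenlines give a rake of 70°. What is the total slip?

342 m

dip-slip = heave / cos(dip) = 119 / cos(68.3°) = 321.8 m
net slip = dip-slip / sin(rake) = 321.8 / sin(70°) = 342 m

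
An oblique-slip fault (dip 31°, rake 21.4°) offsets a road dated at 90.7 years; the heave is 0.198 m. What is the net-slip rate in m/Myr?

6980 m/Myr

dip-slip = heave / cos(dip) = 0.198 / cos(31°) = 0.2310 m
net slip = dip-slip / sin(rake) = 0.2310 / sin(21.4°) = 0.6331 m
rate = 0.6331 m / 90.7 years = 0.00698 m/yr = 6980 m/Myr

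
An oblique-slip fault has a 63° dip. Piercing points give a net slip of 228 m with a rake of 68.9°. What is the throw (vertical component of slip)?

dip-slip = net slip × sin(rake) = 228 m × sin(68.9°) = 212.7 m
throw = dip-slip × sin(dip) = 212.7 × sin(63°) = 190 m

190 m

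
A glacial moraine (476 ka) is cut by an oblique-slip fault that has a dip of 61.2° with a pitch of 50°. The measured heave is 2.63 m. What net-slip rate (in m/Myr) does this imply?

15 m/Myr

dip-slip = heave / cos(dip) = 2.63 / cos(61.2°) = 5.459 m
net slip = dip-slip / sin(rake) = 5.459 / sin(50°) = 7.127 m
rate = 7.127 m / 476 ka = 0.0000150 m/yr = 15 m/Myr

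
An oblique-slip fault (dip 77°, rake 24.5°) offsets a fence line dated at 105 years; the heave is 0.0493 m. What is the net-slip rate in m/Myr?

dip-slip = heave / cos(dip) = 0.0493 / cos(77°) = 0.2192 m
net slip = dip-slip / sin(rake) = 0.2192 / sin(24.5°) = 0.5285 m
rate = 0.5285 m / 105 years = 0.00503 m/yr = 5030 m/Myr

5030 m/Myr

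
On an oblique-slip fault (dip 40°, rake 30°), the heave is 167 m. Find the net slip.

436 m

dip-slip = heave / cos(dip) = 167 / cos(40°) = 218 m
net slip = dip-slip / sin(rake) = 218 / sin(30°) = 436 m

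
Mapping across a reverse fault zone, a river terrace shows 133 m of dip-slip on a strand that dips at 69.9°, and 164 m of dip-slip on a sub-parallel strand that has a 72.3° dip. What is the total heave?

heave_A = 133 × cos(69.9°) = 45.71 m
heave_B = 164 × cos(72.3°) = 49.86 m
total = 45.71 + 49.86 = 95.6 m

95.6 m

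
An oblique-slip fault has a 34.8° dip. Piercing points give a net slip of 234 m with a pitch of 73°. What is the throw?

128 m

dip-slip = net slip × sin(rake) = 234 m × sin(73°) = 223.8 m
throw = dip-slip × sin(dip) = 223.8 × sin(34.8°) = 128 m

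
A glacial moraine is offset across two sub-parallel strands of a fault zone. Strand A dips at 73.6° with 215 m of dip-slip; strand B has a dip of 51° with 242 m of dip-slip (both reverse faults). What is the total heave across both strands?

heave_A = 215 × cos(73.6°) = 60.70 m
heave_B = 242 × cos(51°) = 152.3 m
total = 60.70 + 152.3 = 213 m

213 m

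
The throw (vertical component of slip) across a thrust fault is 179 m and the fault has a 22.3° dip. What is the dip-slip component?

dip-slip = throw / sin(dip) = 179 / sin(22.3°) = 472 m

472 m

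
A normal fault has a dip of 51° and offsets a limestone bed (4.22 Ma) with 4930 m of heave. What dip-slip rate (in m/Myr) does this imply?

1860 m/Myr

dip-slip = heave / cos(dip) = 4930 m / cos(51°) = 7834 m
rate = 7834 m / 4.22 Ma = 0.00186 m/yr = 1860 m/Myr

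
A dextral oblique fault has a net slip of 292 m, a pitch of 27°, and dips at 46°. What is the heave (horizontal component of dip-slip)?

92.1 m

dip-slip = net slip × sin(rake) = 292 m × sin(27°) = 132.6 m
heave = dip-slip × cos(dip) = 132.6 × cos(46°) = 92.1 m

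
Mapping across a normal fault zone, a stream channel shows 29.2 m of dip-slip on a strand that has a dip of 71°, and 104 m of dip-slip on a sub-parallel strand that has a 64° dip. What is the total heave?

heave_A = 29.2 × cos(71°) = 9.507 m
heave_B = 104 × cos(64°) = 45.59 m
total = 9.507 + 45.59 = 55.1 m

55.1 m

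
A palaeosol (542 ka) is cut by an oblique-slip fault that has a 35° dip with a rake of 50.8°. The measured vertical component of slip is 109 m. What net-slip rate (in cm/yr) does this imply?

dip-slip = throw / sin(dip) = 109 / sin(35°) = 190 m
net slip = dip-slip / sin(rake) = 190 / sin(50.8°) = 245.2 m
rate = 245.2 m / 542 ka = 0.000452 m/yr = 0.0452 cm/yr

0.0452 cm/yr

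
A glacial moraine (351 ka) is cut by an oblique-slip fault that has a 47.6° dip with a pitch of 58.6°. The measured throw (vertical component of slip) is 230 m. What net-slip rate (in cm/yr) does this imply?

0.104 cm/yr

dip-slip = throw / sin(dip) = 230 / sin(47.6°) = 311.5 m
net slip = dip-slip / sin(rake) = 311.5 / sin(58.6°) = 364.9 m
rate = 364.9 m / 351 ka = 0.00104 m/yr = 0.104 cm/yr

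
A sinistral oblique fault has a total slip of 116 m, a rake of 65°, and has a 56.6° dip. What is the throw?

dip-slip = net slip × sin(rake) = 116 m × sin(65°) = 105.1 m
throw = dip-slip × sin(dip) = 105.1 × sin(56.6°) = 87.8 m

87.8 m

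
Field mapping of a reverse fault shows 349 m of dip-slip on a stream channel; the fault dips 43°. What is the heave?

heave = dip-slip × cos(dip) = 349 m × cos(43°) = 255 m

255 m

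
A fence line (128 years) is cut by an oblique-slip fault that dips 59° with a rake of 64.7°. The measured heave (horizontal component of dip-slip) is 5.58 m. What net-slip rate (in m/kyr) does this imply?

93.6 m/kyr

dip-slip = heave / cos(dip) = 5.58 / cos(59°) = 10.83 m
net slip = dip-slip / sin(rake) = 10.83 / sin(64.7°) = 11.98 m
rate = 11.98 m / 128 years = 0.0936 m/yr = 93.6 m/kyr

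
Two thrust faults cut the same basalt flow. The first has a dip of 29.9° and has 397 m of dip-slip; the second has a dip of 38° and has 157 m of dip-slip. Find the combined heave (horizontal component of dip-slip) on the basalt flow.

heave_A = 397 × cos(29.9°) = 344.2 m
heave_B = 157 × cos(38°) = 123.7 m
total = 344.2 + 123.7 = 468 m

468 m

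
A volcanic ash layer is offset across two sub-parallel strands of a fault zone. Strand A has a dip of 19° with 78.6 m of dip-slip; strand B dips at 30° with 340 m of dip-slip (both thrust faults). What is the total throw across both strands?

196 m

throw_A = 78.6 × sin(19°) = 25.59 m
throw_B = 340 × sin(30°) = 170 m
total = 25.59 + 170 = 196 m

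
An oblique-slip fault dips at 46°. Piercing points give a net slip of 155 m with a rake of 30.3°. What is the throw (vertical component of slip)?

56.3 m

dip-slip = net slip × sin(rake) = 155 m × sin(30.3°) = 78.20 m
throw = dip-slip × sin(dip) = 78.20 × sin(46°) = 56.3 m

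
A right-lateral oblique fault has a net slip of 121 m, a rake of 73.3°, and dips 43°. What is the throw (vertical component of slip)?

79 m

dip-slip = net slip × sin(rake) = 121 m × sin(73.3°) = 115.9 m
throw = dip-slip × sin(dip) = 115.9 × sin(43°) = 79 m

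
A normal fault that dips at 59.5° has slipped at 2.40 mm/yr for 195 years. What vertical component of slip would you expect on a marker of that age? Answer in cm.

40.3 cm

dip-slip = rate × time = 2.40 mm/yr × 195 years = 0.4680 m
throw = dip-slip × sin(dip) = 0.4680 × sin(59.5°) = 0.403 m = 40.3 cm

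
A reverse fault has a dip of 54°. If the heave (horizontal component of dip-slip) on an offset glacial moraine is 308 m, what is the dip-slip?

dip-slip = heave / cos(dip) = 308 / cos(54°) = 524 m

524 m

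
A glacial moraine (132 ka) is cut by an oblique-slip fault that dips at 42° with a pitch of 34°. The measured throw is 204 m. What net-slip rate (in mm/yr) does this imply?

dip-slip = throw / sin(dip) = 204 / sin(42°) = 304.9 m
net slip = dip-slip / sin(rake) = 304.9 / sin(34°) = 545.2 m
rate = 545.2 m / 132 ka = 0.00413 m/yr = 4.13 mm/yr

4.13 mm/yr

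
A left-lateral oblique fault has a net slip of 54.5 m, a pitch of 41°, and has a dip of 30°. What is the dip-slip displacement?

35.8 m

dip-slip = net slip × sin(rake) = 54.5 m × sin(41°) = 35.8 m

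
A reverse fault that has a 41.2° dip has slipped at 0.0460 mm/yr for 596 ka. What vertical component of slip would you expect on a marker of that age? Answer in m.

18.1 m

dip-slip = rate × time = 0.0460 mm/yr × 596 ka = 27.42 m
throw = dip-slip × sin(dip) = 27.42 × sin(41.2°) = 18.1 m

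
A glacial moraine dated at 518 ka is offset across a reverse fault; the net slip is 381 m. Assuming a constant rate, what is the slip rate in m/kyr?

0.736 m/kyr

rate = 381 m / 518 ka = 0.000736 m/yr = 0.736 m/kyr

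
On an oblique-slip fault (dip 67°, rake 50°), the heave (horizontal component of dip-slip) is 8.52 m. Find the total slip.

dip-slip = heave / cos(dip) = 8.52 / cos(67°) = 21.81 m
net slip = dip-slip / sin(rake) = 21.81 / sin(50°) = 28.5 m

28.5 m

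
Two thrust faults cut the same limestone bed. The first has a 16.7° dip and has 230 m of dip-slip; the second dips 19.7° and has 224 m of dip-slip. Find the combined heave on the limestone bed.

heave_A = 230 × cos(16.7°) = 220.3 m
heave_B = 224 × cos(19.7°) = 210.9 m
total = 220.3 + 210.9 = 431 m

431 m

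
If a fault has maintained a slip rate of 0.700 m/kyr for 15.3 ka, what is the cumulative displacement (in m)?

slip = rate × time = 0.700 m/kyr × 15.3 ka = 10.7 m

10.7 m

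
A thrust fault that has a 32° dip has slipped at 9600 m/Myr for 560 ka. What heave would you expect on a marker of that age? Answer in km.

4.56 km

dip-slip = rate × time = 9600 m/Myr × 560 ka = 5376 m
heave = dip-slip × cos(dip) = 5376 × cos(32°) = 4560 m = 4.56 km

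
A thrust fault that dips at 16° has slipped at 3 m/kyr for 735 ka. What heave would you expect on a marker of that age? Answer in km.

dip-slip = rate × time = 3 m/kyr × 735 ka = 2205 m
heave = dip-slip × cos(dip) = 2205 × cos(16°) = 2120 m = 2.12 km

2.12 km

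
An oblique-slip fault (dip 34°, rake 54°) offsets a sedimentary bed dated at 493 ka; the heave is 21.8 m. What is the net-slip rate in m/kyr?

dip-slip = heave / cos(dip) = 21.8 / cos(34°) = 26.30 m
net slip = dip-slip / sin(rake) = 26.30 / sin(54°) = 32.50 m
rate = 32.50 m / 493 ka = 0.0000659 m/yr = 0.0659 m/kyr

0.0659 m/kyr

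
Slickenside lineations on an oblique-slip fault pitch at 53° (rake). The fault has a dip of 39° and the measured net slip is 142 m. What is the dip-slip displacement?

dip-slip = net slip × sin(rake) = 142 m × sin(53°) = 113 m

113 m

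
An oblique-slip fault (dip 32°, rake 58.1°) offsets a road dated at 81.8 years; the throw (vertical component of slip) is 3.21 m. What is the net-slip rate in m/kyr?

dip-slip = throw / sin(dip) = 3.21 / sin(32°) = 6.058 m
net slip = dip-slip / sin(rake) = 6.058 / sin(58.1°) = 7.135 m
rate = 7.135 m / 81.8 years = 0.0872 m/yr = 87.2 m/kyr

87.2 m/kyr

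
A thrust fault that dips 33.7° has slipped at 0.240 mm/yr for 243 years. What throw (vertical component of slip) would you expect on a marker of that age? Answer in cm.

dip-slip = rate × time = 0.240 mm/yr × 243 years = 0.05832 m
throw = dip-slip × sin(dip) = 0.05832 × sin(33.7°) = 0.0324 m = 3.24 cm

3.24 cm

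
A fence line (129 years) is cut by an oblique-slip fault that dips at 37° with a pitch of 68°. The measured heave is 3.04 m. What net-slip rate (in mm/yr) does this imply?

31.8 mm/yr

dip-slip = heave / cos(dip) = 3.04 / cos(37°) = 3.806 m
net slip = dip-slip / sin(rake) = 3.806 / sin(68°) = 4.105 m
rate = 4.105 m / 129 years = 0.0318 m/yr = 31.8 mm/yr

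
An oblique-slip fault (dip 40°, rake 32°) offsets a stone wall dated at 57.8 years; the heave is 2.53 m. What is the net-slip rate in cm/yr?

dip-slip = heave / cos(dip) = 2.53 / cos(40°) = 3.303 m
net slip = dip-slip / sin(rake) = 3.303 / sin(32°) = 6.232 m
rate = 6.232 m / 57.8 years = 0.108 m/yr = 10.8 cm/yr

10.8 cm/yr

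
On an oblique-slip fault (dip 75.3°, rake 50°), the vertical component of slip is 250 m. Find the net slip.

dip-slip = throw / sin(dip) = 250 / sin(75.3°) = 258.5 m
net slip = dip-slip / sin(rake) = 258.5 / sin(50°) = 337 m

337 m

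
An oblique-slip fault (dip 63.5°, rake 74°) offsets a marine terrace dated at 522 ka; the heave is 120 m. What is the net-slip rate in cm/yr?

0.0536 cm/yr

dip-slip = heave / cos(dip) = 120 / cos(63.5°) = 268.9 m
net slip = dip-slip / sin(rake) = 268.9 / sin(74°) = 279.8 m
rate = 279.8 m / 522 ka = 0.000536 m/yr = 0.0536 cm/yr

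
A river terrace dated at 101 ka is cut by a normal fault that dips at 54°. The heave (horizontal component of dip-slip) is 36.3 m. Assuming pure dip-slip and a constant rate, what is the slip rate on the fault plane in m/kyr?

0.611 m/kyr

dip-slip = heave / cos(dip) = 36.3 m / cos(54°) = 61.76 m
rate = 61.76 m / 101 ka = 0.000611 m/yr = 0.611 m/kyr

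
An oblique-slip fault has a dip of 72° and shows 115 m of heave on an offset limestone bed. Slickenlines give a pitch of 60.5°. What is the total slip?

428 m

dip-slip = heave / cos(dip) = 115 / cos(72°) = 372.1 m
net slip = dip-slip / sin(rake) = 372.1 / sin(60.5°) = 428 m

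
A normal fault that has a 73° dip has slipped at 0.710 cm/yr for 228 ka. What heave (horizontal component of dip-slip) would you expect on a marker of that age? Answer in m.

dip-slip = rate × time = 0.710 cm/yr × 228 ka = 1619 m
heave = dip-slip × cos(dip) = 1619 × cos(73°) = 473 m

473 m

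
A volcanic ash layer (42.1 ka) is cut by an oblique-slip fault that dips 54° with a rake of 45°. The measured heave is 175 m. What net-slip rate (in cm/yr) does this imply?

1 cm/yr

dip-slip = heave / cos(dip) = 175 / cos(54°) = 297.7 m
net slip = dip-slip / sin(rake) = 297.7 / sin(45°) = 421.1 m
rate = 421.1 m / 42.1 ka = 0.0100 m/yr = 1 cm/yr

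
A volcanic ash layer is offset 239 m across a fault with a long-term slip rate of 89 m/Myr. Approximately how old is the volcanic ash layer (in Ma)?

age = offset / rate = 239 m / (89 m/Myr) = 2.69e+06 yr = 2.69 Ma

2.69 Ma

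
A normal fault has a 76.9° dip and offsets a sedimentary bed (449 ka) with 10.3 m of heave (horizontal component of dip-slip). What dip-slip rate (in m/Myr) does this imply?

dip-slip = heave / cos(dip) = 10.3 m / cos(76.9°) = 45.44 m
rate = 45.44 m / 449 ka = 0.000101 m/yr = 101 m/Myr

101 m/Myr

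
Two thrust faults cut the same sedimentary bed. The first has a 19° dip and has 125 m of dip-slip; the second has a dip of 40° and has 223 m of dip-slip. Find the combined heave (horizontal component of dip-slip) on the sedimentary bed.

289 m

heave_A = 125 × cos(19°) = 118.2 m
heave_B = 223 × cos(40°) = 170.8 m
total = 118.2 + 170.8 = 289 m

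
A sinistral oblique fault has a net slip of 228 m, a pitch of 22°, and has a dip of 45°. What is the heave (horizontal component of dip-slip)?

dip-slip = net slip × sin(rake) = 228 m × sin(22°) = 85.41 m
heave = dip-slip × cos(dip) = 85.41 × cos(45°) = 60.4 m

60.4 m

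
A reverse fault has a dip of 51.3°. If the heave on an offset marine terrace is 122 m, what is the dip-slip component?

dip-slip = heave / cos(dip) = 122 / cos(51.3°) = 195 m

195 m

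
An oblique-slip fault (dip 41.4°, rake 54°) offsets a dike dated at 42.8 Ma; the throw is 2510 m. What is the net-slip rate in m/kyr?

dip-slip = throw / sin(dip) = 2510 / sin(41.4°) = 3795 m
net slip = dip-slip / sin(rake) = 3795 / sin(54°) = 4691 m
rate = 4691 m / 42.8 Ma = 0.000110 m/yr = 0.110 m/kyr

0.110 m/kyr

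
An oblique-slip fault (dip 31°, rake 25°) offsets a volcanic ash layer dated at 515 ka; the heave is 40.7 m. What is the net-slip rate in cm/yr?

dip-slip = heave / cos(dip) = 40.7 / cos(31°) = 47.48 m
net slip = dip-slip / sin(rake) = 47.48 / sin(25°) = 112.4 m
rate = 112.4 m / 515 ka = 0.000218 m/yr = 0.0218 cm/yr

0.0218 cm/yr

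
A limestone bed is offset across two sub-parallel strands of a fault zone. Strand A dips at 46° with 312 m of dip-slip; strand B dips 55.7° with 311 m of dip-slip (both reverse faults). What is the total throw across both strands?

481 m

throw_A = 312 × sin(46°) = 224.4 m
throw_B = 311 × sin(55.7°) = 256.9 m
total = 224.4 + 256.9 = 481 m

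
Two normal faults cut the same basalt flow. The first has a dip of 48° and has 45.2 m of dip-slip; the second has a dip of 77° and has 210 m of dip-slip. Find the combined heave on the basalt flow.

77.5 m

heave_A = 45.2 × cos(48°) = 30.24 m
heave_B = 210 × cos(77°) = 47.24 m
total = 30.24 + 47.24 = 77.5 m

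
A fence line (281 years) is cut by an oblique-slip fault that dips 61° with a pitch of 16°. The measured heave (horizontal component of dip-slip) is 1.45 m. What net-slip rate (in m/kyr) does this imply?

dip-slip = heave / cos(dip) = 1.45 / cos(61°) = 2.991 m
net slip = dip-slip / sin(rake) = 2.991 / sin(16°) = 10.85 m
rate = 10.85 m / 281 years = 0.0386 m/yr = 38.6 m/kyr

38.6 m/kyr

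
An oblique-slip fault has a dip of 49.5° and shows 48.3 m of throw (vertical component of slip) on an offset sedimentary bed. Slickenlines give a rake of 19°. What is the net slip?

dip-slip = throw / sin(dip) = 48.3 / sin(49.5°) = 63.52 m
net slip = dip-slip / sin(rake) = 63.52 / sin(19°) = 195 m

195 m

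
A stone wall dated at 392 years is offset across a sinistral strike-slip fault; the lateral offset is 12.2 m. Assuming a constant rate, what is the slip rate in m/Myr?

31100 m/Myr

rate = 12.2 m / 392 years = 0.0311 m/yr = 31100 m/Myr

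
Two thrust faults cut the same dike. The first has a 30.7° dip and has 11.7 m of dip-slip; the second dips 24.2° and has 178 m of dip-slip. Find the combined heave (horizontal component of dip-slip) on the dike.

heave_A = 11.7 × cos(30.7°) = 10.06 m
heave_B = 178 × cos(24.2°) = 162.4 m
total = 10.06 + 162.4 = 172 m

172 m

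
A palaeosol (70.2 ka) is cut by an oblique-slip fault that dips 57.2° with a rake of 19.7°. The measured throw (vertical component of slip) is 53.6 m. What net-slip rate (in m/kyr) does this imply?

2.69 m/kyr

dip-slip = throw / sin(dip) = 53.6 / sin(57.2°) = 63.77 m
net slip = dip-slip / sin(rake) = 63.77 / sin(19.7°) = 189.2 m
rate = 189.2 m / 70.2 ka = 0.00269 m/yr = 2.69 m/kyr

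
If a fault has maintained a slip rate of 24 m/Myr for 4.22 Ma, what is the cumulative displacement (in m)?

101 m

slip = rate × time = 24 m/Myr × 4.22 Ma = 101 m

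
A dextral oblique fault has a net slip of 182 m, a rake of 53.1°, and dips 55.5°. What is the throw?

dip-slip = net slip × sin(rake) = 182 m × sin(53.1°) = 145.5 m
throw = dip-slip × sin(dip) = 145.5 × sin(55.5°) = 120 m

120 m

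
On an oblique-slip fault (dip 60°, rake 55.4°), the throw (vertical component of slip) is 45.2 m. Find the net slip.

63.4 m

dip-slip = throw / sin(dip) = 45.2 / sin(60°) = 52.19 m
net slip = dip-slip / sin(rake) = 52.19 / sin(55.4°) = 63.4 m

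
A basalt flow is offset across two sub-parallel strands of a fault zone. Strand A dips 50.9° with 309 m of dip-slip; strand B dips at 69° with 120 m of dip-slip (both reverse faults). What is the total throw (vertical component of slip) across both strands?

352 m

throw_A = 309 × sin(50.9°) = 239.8 m
throw_B = 120 × sin(69°) = 112 m
total = 239.8 + 112 = 352 m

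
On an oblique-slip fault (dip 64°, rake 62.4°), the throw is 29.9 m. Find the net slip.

dip-slip = throw / sin(dip) = 29.9 / sin(64°) = 33.27 m
net slip = dip-slip / sin(rake) = 33.27 / sin(62.4°) = 37.5 m

37.5 m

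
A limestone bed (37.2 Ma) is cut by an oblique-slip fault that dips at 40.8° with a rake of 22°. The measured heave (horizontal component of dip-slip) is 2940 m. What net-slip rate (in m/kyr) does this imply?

dip-slip = heave / cos(dip) = 2940 / cos(40.8°) = 3884 m
net slip = dip-slip / sin(rake) = 3884 / sin(22°) = 10370 m
rate = 10370 m / 37.2 Ma = 0.000279 m/yr = 0.279 m/kyr

0.279 m/kyr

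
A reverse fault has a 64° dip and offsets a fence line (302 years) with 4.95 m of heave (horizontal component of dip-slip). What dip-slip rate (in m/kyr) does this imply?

37.4 m/kyr

dip-slip = heave / cos(dip) = 4.95 m / cos(64°) = 11.29 m
rate = 11.29 m / 302 years = 0.0374 m/yr = 37.4 m/kyr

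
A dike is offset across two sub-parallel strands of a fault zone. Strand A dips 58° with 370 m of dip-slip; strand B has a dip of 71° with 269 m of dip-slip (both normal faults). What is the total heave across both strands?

284 m

heave_A = 370 × cos(58°) = 196.1 m
heave_B = 269 × cos(71°) = 87.58 m
total = 196.1 + 87.58 = 284 m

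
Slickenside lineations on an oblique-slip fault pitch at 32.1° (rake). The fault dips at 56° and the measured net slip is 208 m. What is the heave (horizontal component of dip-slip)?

61.8 m

dip-slip = net slip × sin(rake) = 208 m × sin(32.1°) = 110.5 m
heave = dip-slip × cos(dip) = 110.5 × cos(56°) = 61.8 m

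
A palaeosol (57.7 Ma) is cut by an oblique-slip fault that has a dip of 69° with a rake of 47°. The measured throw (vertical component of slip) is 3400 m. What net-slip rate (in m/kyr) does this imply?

0.0863 m/kyr

dip-slip = throw / sin(dip) = 3400 / sin(69°) = 3642 m
net slip = dip-slip / sin(rake) = 3642 / sin(47°) = 4980 m
rate = 4980 m / 57.7 Ma = 0.0000863 m/yr = 0.0863 m/kyr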